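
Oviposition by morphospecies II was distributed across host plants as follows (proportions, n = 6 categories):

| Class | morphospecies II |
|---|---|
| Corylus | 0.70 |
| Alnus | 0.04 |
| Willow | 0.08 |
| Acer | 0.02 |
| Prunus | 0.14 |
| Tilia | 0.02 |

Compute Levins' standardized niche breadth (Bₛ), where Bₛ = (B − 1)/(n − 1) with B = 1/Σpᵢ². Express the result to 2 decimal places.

Σpᵢ² = 0.70² + 0.04² + 0.08² + 0.02² + 0.14² + 0.02² = 0.4900 + 0.0016 + 0.0064 + 0.0004 + 0.0196 + 0.0004 = 0.5184
B = 1 / 0.5184 = 1.9290
Bₛ = (B − 1)/(n − 1) = (1.9290 − 1)/(6 − 1) = 0.9290/5 = 0.1858

0.19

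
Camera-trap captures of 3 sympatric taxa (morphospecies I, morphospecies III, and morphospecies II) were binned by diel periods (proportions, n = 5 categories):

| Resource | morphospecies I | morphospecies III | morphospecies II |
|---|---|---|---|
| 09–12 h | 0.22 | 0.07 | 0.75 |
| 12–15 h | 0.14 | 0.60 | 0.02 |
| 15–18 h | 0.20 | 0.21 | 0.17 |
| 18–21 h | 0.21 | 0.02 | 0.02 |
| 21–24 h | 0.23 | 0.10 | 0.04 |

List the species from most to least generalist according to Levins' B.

morphospecies I > morphospecies III > morphospecies II

Σp_Iᵢ² = 0.22² + 0.14² + 0.20² + 0.21² + 0.23² = 0.0484 + 0.0196 + 0.0400 + 0.0441 + 0.0529 = 0.2050
B_I = 1 / 0.2050 = 4.8780
Σp_IIIᵢ² = 0.07² + 0.60² + 0.21² + 0.02² + 0.10² = 0.0049 + 0.3600 + 0.0441 + 0.0004 + 0.0100 = 0.4194
B_III = 1 / 0.4194 = 2.3844
Σp_IIᵢ² = 0.75² + 0.02² + 0.17² + 0.02² + 0.04² = 0.5625 + 0.0004 + 0.0289 + 0.0004 + 0.0016 = 0.5938
B_II = 1 / 0.5938 = 1.6841
Ranking by B (broadest → narrowest): morphospecies I (4.88) > morphospecies III (2.38) > morphospecies II (1.68)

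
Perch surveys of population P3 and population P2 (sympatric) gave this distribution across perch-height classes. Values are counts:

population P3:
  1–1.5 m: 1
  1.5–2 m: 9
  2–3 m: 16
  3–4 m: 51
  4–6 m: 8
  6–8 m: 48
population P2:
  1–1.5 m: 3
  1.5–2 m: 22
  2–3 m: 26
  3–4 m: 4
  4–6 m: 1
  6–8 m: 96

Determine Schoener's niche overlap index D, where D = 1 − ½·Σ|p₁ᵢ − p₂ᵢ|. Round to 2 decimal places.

0.59

Proportions for population P3 (n=133): 1/133=0.0075, 9/133=0.0677, 16/133=0.1203, 51/133=0.3835, 8/133=0.0602, 48/133=0.3609
Proportions for population P2 (n=152): 3/152=0.0197, 22/152=0.1447, 26/152=0.1711, 4/152=0.0263, 1/152=0.0066, 96/152=0.6316
Σ|p₁ᵢ − p₂ᵢ| = 0.0122 + 0.0770 + 0.0508 + 0.3572 + 0.0536 + 0.2707 = 0.8215
D = 1 − ½ × 0.8215 = 1 − 0.41075 = 0.58925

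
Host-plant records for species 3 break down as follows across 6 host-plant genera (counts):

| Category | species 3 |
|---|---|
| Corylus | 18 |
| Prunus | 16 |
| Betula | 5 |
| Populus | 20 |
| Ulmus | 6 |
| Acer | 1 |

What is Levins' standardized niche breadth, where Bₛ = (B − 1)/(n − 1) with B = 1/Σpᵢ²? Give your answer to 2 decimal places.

0.64

Proportions for species 3 (n=66): 18/66=0.2727, 16/66=0.2424, 5/66=0.0758, 20/66=0.3030, 6/66=0.0909, 1/66=0.0152
Σpᵢ² = 0.2727² + 0.2424² + 0.0758² + 0.3030² + 0.0909² + 0.0152² = 0.074365 + 0.058758 + 0.005746 + 0.091809 + 0.008263 + 0.000231 = 0.239172
B = 1 / 0.239172 = 4.1811
Bₛ = (B − 1)/(n − 1) = (4.1811 − 1)/(6 − 1) = 3.1811/5 = 0.6362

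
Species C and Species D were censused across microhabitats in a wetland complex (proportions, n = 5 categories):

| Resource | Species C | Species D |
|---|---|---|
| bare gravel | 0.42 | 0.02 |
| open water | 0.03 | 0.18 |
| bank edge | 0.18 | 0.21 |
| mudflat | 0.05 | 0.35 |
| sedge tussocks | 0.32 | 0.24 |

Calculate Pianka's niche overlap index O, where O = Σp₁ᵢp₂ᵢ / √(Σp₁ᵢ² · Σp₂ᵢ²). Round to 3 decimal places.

Σ p₁ᵢp₂ᵢ = 0.0084 + 0.0054 + 0.0378 + 0.0175 + 0.0768 = 0.1459
Σp_1ᵢ² = 0.42² + 0.03² + 0.18² + 0.05² + 0.32² = 0.1764 + 0.0009 + 0.0324 + 0.0025 + 0.1024 = 0.3146
Σp_2ᵢ² = 0.02² + 0.18² + 0.21² + 0.35² + 0.24² = 0.0004 + 0.0324 + 0.0441 + 0.1225 + 0.0576 = 0.2570
O = 0.1459 / √(0.3146 × 0.2570) = 0.1459 / 0.284345 = 0.51311

0.513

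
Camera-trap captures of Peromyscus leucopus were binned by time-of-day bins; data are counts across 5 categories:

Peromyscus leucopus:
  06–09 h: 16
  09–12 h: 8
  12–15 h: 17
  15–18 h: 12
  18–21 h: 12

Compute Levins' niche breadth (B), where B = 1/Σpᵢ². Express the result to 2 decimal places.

Proportions for Peromyscus leucopus (n=65): 16/65=0.2462, 8/65=0.1231, 17/65=0.2615, 12/65=0.1846, 12/65=0.1846
Σpᵢ² = 0.2462² + 0.1231² + 0.2615² + 0.1846² + 0.1846² = 0.060614 + 0.015154 + 0.068382 + 0.034077 + 0.034077 = 0.212304
B = 1 / 0.212304 = 4.7102

4.71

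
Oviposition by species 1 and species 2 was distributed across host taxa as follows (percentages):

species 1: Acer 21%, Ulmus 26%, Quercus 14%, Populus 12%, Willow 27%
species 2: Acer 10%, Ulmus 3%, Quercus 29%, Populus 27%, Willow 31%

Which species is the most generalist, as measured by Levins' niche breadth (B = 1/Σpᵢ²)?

species 1

Convert percentages to proportions (divide by 100).
Σp_1ᵢ² = 0.21² + 0.26² + 0.14² + 0.12² + 0.27² = 0.0441 + 0.0676 + 0.0196 + 0.0144 + 0.0729 = 0.2186
B_1 = 1 / 0.2186 = 4.5746
Σp_2ᵢ² = 0.10² + 0.03² + 0.29² + 0.27² + 0.31² = 0.0100 + 0.0009 + 0.0841 + 0.0729 + 0.0961 = 0.2640
B_2 = 1 / 0.2640 = 3.7879
Highest B → broadest niche (most generalist): species 1 (B = 4.57).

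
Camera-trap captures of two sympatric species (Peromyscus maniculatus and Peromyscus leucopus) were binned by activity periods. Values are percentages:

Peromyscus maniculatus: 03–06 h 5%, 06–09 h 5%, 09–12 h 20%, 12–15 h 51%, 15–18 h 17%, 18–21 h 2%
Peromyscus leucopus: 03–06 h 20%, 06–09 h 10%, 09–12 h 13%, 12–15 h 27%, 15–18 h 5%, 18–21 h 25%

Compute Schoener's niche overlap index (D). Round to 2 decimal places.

Convert percentages to proportions (divide by 100).
Σ|p₁ᵢ − p₂ᵢ| = 0.15 + 0.05 + 0.07 + 0.24 + 0.12 + 0.23 = 0.86
D = 1 − ½ × 0.86 = 1 − 0.430 = 0.5700

0.57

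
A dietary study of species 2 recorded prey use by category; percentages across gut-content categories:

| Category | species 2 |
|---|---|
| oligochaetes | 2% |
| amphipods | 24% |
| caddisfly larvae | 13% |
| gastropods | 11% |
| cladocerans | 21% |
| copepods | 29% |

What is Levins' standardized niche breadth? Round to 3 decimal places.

Convert percentages to proportions (divide by 100).
Σpᵢ² = 0.02² + 0.24² + 0.13² + 0.11² + 0.21² + 0.29² = 0.0004 + 0.0576 + 0.0169 + 0.0121 + 0.0441 + 0.0841 = 0.2152
B = 1 / 0.2152 = 4.64684
Bₛ = (B − 1)/(n − 1) = (4.64684 − 1)/(6 − 1) = 3.64684/5 = 0.72937

0.729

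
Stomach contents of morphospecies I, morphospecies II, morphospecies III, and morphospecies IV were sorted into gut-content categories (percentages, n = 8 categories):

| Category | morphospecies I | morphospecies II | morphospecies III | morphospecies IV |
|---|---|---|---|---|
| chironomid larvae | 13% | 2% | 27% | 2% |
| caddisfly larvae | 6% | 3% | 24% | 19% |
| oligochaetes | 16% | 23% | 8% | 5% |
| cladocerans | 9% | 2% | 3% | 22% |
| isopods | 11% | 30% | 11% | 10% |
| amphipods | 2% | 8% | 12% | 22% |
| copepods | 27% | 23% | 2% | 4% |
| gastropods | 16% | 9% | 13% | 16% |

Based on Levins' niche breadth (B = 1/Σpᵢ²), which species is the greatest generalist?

Convert percentages to proportions (divide by 100).
Σp_Iᵢ² = 0.13² + 0.06² + 0.16² + 0.09² + 0.11² + 0.02² + 0.27² + 0.16² = 0.0169 + 0.0036 + 0.0256 + 0.0081 + 0.0121 + 0.0004 + 0.0729 + 0.0256 = 0.1652
B_I = 1 / 0.1652 = 6.0533
Σp_IIᵢ² = 0.02² + 0.03² + 0.23² + 0.02² + 0.30² + 0.08² + 0.23² + 0.09² = 0.0004 + 0.0009 + 0.0529 + 0.0004 + 0.0900 + 0.0064 + 0.0529 + 0.0081 = 0.2120
B_II = 1 / 0.2120 = 4.7170
Σp_IIIᵢ² = 0.27² + 0.24² + 0.08² + 0.03² + 0.11² + 0.12² + 0.02² + 0.13² = 0.0729 + 0.0576 + 0.0064 + 0.0009 + 0.0121 + 0.0144 + 0.0004 + 0.0169 = 0.1816
B_III = 1 / 0.1816 = 5.5066
Σp_IVᵢ² = 0.02² + 0.19² + 0.05² + 0.22² + 0.10² + 0.22² + 0.04² + 0.16² = 0.0004 + 0.0361 + 0.0025 + 0.0484 + 0.0100 + 0.0484 + 0.0016 + 0.0256 = 0.1730
B_IV = 1 / 0.1730 = 5.7803
Highest B → broadest niche (most generalist): morphospecies I (B = 6.05).

morphospecies I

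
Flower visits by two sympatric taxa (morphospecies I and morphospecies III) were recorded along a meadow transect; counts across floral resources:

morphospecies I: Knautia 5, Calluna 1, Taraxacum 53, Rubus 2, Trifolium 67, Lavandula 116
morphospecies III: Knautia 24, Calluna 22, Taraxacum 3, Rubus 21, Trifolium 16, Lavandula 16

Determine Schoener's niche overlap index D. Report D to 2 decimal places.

0.38

Proportions for morphospecies I (n=244): 5/244=0.0205, 1/244=0.0041, 53/244=0.2172, 2/244=0.0082, 67/244=0.2746, 116/244=0.4754
Proportions for morphospecies III (n=102): 24/102=0.2353, 22/102=0.2157, 3/102=0.0294, 21/102=0.2059, 16/102=0.1569, 16/102=0.1569
Σ|p₁ᵢ − p₂ᵢ| = 0.2148 + 0.2116 + 0.1878 + 0.1977 + 0.1177 + 0.3185 = 1.2481
D = 1 − ½ × 1.2481 = 1 − 0.62405 = 0.37595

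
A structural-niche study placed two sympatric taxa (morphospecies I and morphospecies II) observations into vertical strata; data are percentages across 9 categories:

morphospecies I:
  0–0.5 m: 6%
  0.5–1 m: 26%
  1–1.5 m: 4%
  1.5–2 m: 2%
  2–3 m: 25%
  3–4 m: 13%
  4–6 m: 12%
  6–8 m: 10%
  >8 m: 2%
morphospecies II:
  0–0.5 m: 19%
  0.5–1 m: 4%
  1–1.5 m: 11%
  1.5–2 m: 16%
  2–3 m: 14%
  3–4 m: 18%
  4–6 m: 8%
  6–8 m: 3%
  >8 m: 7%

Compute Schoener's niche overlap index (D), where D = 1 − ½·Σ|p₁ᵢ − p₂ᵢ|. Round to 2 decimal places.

0.56

Convert percentages to proportions (divide by 100).
Σ|p₁ᵢ − p₂ᵢ| = 0.13 + 0.22 + 0.07 + 0.14 + 0.11 + 0.05 + 0.04 + 0.07 + 0.05 = 0.88
D = 1 − ½ × 0.88 = 1 − 0.440 = 0.5600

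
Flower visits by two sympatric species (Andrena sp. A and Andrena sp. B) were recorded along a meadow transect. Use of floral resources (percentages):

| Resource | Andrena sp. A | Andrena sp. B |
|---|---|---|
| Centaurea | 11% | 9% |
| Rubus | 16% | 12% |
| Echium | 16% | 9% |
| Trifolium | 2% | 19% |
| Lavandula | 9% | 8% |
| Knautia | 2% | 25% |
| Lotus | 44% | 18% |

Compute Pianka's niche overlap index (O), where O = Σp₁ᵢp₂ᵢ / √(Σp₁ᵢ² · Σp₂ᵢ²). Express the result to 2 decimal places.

Convert percentages to proportions (divide by 100).
Σ p₁ᵢp₂ᵢ = 0.0099 + 0.0192 + 0.0144 + 0.0038 + 0.0072 + 0.0050 + 0.0792 = 0.1387
Σp_1ᵢ² = 0.11² + 0.16² + 0.16² + 0.02² + 0.09² + 0.02² + 0.44² = 0.0121 + 0.0256 + 0.0256 + 0.0004 + 0.0081 + 0.0004 + 0.1936 = 0.2658
Σp_2ᵢ² = 0.09² + 0.12² + 0.09² + 0.19² + 0.08² + 0.25² + 0.18² = 0.0081 + 0.0144 + 0.0081 + 0.0361 + 0.0064 + 0.0625 + 0.0324 = 0.1680
O = 0.1387 / √(0.2658 × 0.1680) = 0.1387 / 0.21132 = 0.6564

0.66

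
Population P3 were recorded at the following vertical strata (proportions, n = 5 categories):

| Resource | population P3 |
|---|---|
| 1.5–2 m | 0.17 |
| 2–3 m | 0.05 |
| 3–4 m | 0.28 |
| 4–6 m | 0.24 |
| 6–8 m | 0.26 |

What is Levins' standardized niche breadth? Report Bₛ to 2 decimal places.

0.81

Σpᵢ² = 0.17² + 0.05² + 0.28² + 0.24² + 0.26² = 0.0289 + 0.0025 + 0.0784 + 0.0576 + 0.0676 = 0.2350
B = 1 / 0.2350 = 4.2553
Bₛ = (B − 1)/(n − 1) = (4.2553 − 1)/(5 − 1) = 3.2553/4 = 0.8138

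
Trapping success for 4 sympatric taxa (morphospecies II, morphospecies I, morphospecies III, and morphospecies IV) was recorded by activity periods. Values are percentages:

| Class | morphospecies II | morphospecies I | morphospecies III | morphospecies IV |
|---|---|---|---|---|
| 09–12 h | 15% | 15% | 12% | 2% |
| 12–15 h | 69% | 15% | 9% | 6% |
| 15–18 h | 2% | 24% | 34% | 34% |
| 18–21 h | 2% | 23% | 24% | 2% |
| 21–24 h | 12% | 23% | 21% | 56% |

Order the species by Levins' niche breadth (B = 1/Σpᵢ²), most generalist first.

morphospecies I > morphospecies III > morphospecies IV > morphospecies II

Convert percentages to proportions (divide by 100).
Σp_IIᵢ² = 0.15² + 0.69² + 0.02² + 0.02² + 0.12² = 0.0225 + 0.4761 + 0.0004 + 0.0004 + 0.0144 = 0.5138
B_II = 1 / 0.5138 = 1.9463
Σp_Iᵢ² = 0.15² + 0.15² + 0.24² + 0.23² + 0.23² = 0.0225 + 0.0225 + 0.0576 + 0.0529 + 0.0529 = 0.2084
B_I = 1 / 0.2084 = 4.7985
Σp_IIIᵢ² = 0.12² + 0.09² + 0.34² + 0.24² + 0.21² = 0.0144 + 0.0081 + 0.1156 + 0.0576 + 0.0441 = 0.2398
B_III = 1 / 0.2398 = 4.1701
Σp_IVᵢ² = 0.02² + 0.06² + 0.34² + 0.02² + 0.56² = 0.0004 + 0.0036 + 0.1156 + 0.0004 + 0.3136 = 0.4336
B_IV = 1 / 0.4336 = 2.3063
Ranking by B (broadest → narrowest): morphospecies I (4.80) > morphospecies III (4.17) > morphospecies IV (2.31) > morphospecies II (1.95)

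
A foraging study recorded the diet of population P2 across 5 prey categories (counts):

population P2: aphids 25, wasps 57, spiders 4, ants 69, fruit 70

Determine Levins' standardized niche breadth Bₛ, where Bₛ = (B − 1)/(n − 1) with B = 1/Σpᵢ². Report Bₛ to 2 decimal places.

0.68

Proportions for population P2 (n=225): 25/225=0.1111, 57/225=0.2533, 4/225=0.0178, 69/225=0.3067, 70/225=0.3111
Σpᵢ² = 0.1111² + 0.2533² + 0.0178² + 0.3067² + 0.3111² = 0.012343 + 0.064161 + 0.000317 + 0.094065 + 0.096783 = 0.267669
B = 1 / 0.267669 = 3.7360
Bₛ = (B − 1)/(n − 1) = (3.7360 − 1)/(5 − 1) = 2.7360/4 = 0.6840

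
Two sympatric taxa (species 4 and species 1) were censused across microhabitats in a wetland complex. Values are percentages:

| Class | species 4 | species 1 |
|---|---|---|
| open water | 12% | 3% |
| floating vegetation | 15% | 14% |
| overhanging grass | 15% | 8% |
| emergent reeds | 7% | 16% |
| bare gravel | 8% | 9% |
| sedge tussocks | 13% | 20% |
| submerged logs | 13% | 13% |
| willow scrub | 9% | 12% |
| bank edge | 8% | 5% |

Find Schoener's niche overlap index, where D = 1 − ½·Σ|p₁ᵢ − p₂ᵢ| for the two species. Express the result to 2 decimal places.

Convert percentages to proportions (divide by 100).
Σ|p₁ᵢ − p₂ᵢ| = 0.09 + 0.01 + 0.07 + 0.09 + 0.01 + 0.07 + 0.00 + 0.03 + 0.03 = 0.40
D = 1 − ½ × 0.40 = 1 − 0.200 = 0.8000

0.80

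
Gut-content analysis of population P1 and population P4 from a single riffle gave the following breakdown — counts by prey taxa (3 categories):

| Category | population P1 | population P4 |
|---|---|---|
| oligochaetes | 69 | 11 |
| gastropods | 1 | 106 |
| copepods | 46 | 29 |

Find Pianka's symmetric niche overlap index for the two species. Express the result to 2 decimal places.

0.24

Proportions for population P1 (n=116): 69/116=0.5948, 1/116=0.0086, 46/116=0.3966
Proportions for population P4 (n=146): 11/146=0.0753, 106/146=0.7260, 29/146=0.1986
Σ p₁ᵢp₂ᵢ = 0.044788 + 0.006244 + 0.078765 = 0.129797
Σp_1ᵢ² = 0.5948² + 0.0086² + 0.3966² = 0.353787 + 0.000074 + 0.157292 = 0.511153
Σp_2ᵢ² = 0.0753² + 0.7260² + 0.1986² = 0.005670 + 0.527076 + 0.039442 = 0.572188
O = 0.129797 / √(0.511153 × 0.572188) = 0.129797 / 0.5408101 = 0.2400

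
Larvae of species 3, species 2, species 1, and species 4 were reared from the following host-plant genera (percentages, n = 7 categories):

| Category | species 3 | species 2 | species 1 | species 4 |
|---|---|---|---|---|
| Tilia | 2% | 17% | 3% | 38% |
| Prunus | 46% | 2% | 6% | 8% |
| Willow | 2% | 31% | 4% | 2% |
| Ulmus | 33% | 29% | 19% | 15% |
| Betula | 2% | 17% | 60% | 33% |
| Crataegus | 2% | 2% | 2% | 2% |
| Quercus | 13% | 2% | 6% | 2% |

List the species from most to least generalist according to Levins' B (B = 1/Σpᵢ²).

Convert percentages to proportions (divide by 100).
Σp_3ᵢ² = 0.02² + 0.46² + 0.02² + 0.33² + 0.02² + 0.02² + 0.13² = 0.0004 + 0.2116 + 0.0004 + 0.1089 + 0.0004 + 0.0004 + 0.0169 = 0.3390
B_3 = 1 / 0.3390 = 2.9499
Σp_2ᵢ² = 0.17² + 0.02² + 0.31² + 0.29² + 0.17² + 0.02² + 0.02² = 0.0289 + 0.0004 + 0.0961 + 0.0841 + 0.0289 + 0.0004 + 0.0004 = 0.2392
B_2 = 1 / 0.2392 = 4.1806
Σp_1ᵢ² = 0.03² + 0.06² + 0.04² + 0.19² + 0.60² + 0.02² + 0.06² = 0.0009 + 0.0036 + 0.0016 + 0.0361 + 0.3600 + 0.0004 + 0.0036 = 0.4062
B_1 = 1 / 0.4062 = 2.4618
Σp_4ᵢ² = 0.38² + 0.08² + 0.02² + 0.15² + 0.33² + 0.02² + 0.02² = 0.1444 + 0.0064 + 0.0004 + 0.0225 + 0.1089 + 0.0004 + 0.0004 = 0.2834
B_4 = 1 / 0.2834 = 3.5286
Ranking by B (broadest → narrowest): species 2 (4.18) > species 4 (3.53) > species 3 (2.95) > species 1 (2.46)

species 2 > species 4 > species 3 > species 1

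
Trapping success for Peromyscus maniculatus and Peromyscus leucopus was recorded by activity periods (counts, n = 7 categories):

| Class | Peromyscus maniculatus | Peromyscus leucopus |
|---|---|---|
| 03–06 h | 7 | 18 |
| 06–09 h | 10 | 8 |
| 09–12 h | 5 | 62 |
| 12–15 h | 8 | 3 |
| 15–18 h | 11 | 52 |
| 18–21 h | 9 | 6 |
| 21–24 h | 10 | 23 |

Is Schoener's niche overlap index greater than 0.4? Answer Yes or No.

Proportions for Peromyscus maniculatus (n=60): 7/60=0.1167, 10/60=0.1667, 5/60=0.0833, 8/60=0.1333, 11/60=0.1833, 9/60=0.1500, 10/60=0.1667
Proportions for Peromyscus leucopus (n=172): 18/172=0.1047, 8/172=0.0465, 62/172=0.3605, 3/172=0.0174, 52/172=0.3023, 6/172=0.0349, 23/172=0.1337
Σ|p₁ᵢ − p₂ᵢ| = 0.0120 + 0.1202 + 0.2772 + 0.1159 + 0.1190 + 0.1151 + 0.0330 = 0.7924
D = 1 − ½ × 0.7924 = 1 − 0.39620 = 0.60380
D = 0.60380 > 0.4 → Yes.

Yes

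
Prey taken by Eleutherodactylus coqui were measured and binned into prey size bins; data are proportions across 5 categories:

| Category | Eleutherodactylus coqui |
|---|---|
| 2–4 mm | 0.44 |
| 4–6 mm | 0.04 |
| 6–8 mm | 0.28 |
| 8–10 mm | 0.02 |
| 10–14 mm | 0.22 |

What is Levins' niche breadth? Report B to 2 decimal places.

Σpᵢ² = 0.44² + 0.04² + 0.28² + 0.02² + 0.22² = 0.1936 + 0.0016 + 0.0784 + 0.0004 + 0.0484 = 0.3224
B = 1 / 0.3224 = 3.1017

3.10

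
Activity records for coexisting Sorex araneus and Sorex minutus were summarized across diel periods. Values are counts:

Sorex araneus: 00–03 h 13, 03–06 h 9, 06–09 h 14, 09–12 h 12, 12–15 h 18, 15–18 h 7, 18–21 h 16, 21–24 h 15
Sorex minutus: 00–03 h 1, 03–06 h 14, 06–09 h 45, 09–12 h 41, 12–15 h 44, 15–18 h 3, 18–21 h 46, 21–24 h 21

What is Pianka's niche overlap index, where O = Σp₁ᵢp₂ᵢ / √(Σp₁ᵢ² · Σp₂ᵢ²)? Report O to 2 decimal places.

0.90

Proportions for Sorex araneus (n=104): 13/104=0.1250, 9/104=0.0865, 14/104=0.1346, 12/104=0.1154, 18/104=0.1731, 7/104=0.0673, 16/104=0.1538, 15/104=0.1442
Proportions for Sorex minutus (n=215): 1/215=0.0047, 14/215=0.0651, 45/215=0.2093, 41/215=0.1907, 44/215=0.2047, 3/215=0.0140, 46/215=0.2140, 21/215=0.0977
Σ p₁ᵢp₂ᵢ = 0.000588 + 0.005631 + 0.028172 + 0.022007 + 0.035434 + 0.000942 + 0.032913 + 0.014088 = 0.139775
Σp_1ᵢ² = 0.1250² + 0.0865² + 0.1346² + 0.1154² + 0.1731² + 0.0673² + 0.1538² + 0.1442² = 0.015625 + 0.007482 + 0.018117 + 0.013317 + 0.029964 + 0.004529 + 0.023654 + 0.020794 = 0.133482
Σp_2ᵢ² = 0.0047² + 0.0651² + 0.2093² + 0.1907² + 0.2047² + 0.0140² + 0.2140² + 0.0977² = 0.000022 + 0.004238 + 0.043806 + 0.036366 + 0.041902 + 0.000196 + 0.045796 + 0.009545 = 0.181871
O = 0.139775 / √(0.133482 × 0.181871) = 0.139775 / 0.1558092 = 0.8971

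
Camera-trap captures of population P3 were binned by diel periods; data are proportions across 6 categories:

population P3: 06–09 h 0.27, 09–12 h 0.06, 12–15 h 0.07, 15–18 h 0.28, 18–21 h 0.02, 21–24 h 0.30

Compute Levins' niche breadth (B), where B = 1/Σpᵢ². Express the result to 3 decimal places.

Σpᵢ² = 0.27² + 0.06² + 0.07² + 0.28² + 0.02² + 0.30² = 0.0729 + 0.0036 + 0.0049 + 0.0784 + 0.0004 + 0.0900 = 0.2502
B = 1 / 0.2502 = 3.99680

3.997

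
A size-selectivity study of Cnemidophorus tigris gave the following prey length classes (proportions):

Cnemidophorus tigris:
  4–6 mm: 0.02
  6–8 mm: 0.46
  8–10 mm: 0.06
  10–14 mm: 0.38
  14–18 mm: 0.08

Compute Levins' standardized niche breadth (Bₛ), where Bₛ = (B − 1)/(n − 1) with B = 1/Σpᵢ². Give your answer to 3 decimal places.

0.432

Σpᵢ² = 0.02² + 0.46² + 0.06² + 0.38² + 0.08² = 0.0004 + 0.2116 + 0.0036 + 0.1444 + 0.0064 = 0.3664
B = 1 / 0.3664 = 2.72926
Bₛ = (B − 1)/(n − 1) = (2.72926 − 1)/(5 − 1) = 1.72926/4 = 0.43232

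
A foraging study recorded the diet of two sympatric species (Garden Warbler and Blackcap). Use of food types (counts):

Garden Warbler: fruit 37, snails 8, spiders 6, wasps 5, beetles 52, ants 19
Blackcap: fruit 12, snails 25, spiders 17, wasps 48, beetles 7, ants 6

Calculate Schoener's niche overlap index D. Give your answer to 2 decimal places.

Proportions for Garden Warbler (n=127): 37/127=0.2913, 8/127=0.0630, 6/127=0.0472, 5/127=0.0394, 52/127=0.4094, 19/127=0.1496
Proportions for Blackcap (n=115): 12/115=0.1043, 25/115=0.2174, 17/115=0.1478, 48/115=0.4174, 7/115=0.0609, 6/115=0.0522
Σ|p₁ᵢ − p₂ᵢ| = 0.1870 + 0.1544 + 0.1006 + 0.3780 + 0.3485 + 0.0974 = 1.2659
D = 1 − ½ × 1.2659 = 1 − 0.63295 = 0.36705

0.37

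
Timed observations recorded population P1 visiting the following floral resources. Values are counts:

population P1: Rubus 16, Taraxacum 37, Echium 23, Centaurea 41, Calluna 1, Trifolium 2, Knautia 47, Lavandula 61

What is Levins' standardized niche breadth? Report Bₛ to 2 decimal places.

Proportions for population P1 (n=228): 16/228=0.0702, 37/228=0.1623, 23/228=0.1009, 41/228=0.1798, 1/228=0.0044, 2/228=0.0088, 47/228=0.2061, 61/228=0.2675
Σpᵢ² = 0.0702² + 0.1623² + 0.1009² + 0.1798² + 0.0044² + 0.0088² + 0.2061² + 0.2675² = 0.004928 + 0.026341 + 0.010181 + 0.032328 + 0.000019 + 0.000077 + 0.042477 + 0.071556 = 0.187907
B = 1 / 0.187907 = 5.3218
Bₛ = (B − 1)/(n − 1) = (5.3218 − 1)/(8 − 1) = 4.3218/7 = 0.6174

0.62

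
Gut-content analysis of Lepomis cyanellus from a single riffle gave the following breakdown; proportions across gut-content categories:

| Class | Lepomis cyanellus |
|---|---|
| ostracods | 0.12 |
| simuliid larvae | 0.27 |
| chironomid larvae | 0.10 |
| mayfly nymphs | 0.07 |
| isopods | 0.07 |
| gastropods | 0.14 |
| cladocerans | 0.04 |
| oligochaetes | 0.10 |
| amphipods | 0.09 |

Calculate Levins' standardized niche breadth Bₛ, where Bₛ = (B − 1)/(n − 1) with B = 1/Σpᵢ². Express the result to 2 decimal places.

0.73

Σpᵢ² = 0.12² + 0.27² + 0.10² + 0.07² + 0.07² + 0.14² + 0.04² + 0.10² + 0.09² = 0.0144 + 0.0729 + 0.0100 + 0.0049 + 0.0049 + 0.0196 + 0.0016 + 0.0100 + 0.0081 = 0.1464
B = 1 / 0.1464 = 6.8306
Bₛ = (B − 1)/(n − 1) = (6.8306 − 1)/(9 − 1) = 5.8306/8 = 0.7288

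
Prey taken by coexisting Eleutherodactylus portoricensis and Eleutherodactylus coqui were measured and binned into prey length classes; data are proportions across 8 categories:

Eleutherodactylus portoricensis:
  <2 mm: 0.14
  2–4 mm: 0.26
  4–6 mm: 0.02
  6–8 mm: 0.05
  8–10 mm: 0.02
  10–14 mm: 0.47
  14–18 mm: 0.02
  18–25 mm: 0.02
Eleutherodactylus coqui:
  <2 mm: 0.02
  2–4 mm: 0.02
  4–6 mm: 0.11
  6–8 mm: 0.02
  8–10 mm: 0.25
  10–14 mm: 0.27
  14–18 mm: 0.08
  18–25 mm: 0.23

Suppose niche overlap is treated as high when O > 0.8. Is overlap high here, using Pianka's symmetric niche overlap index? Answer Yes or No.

No

Σ p₁ᵢp₂ᵢ = 0.0028 + 0.0052 + 0.0022 + 0.0010 + 0.0050 + 0.1269 + 0.0016 + 0.0046 = 0.1493
Σp_1ᵢ² = 0.14² + 0.26² + 0.02² + 0.05² + 0.02² + 0.47² + 0.02² + 0.02² = 0.0196 + 0.0676 + 0.0004 + 0.0025 + 0.0004 + 0.2209 + 0.0004 + 0.0004 = 0.3122
Σp_2ᵢ² = 0.02² + 0.02² + 0.11² + 0.02² + 0.25² + 0.27² + 0.08² + 0.23² = 0.0004 + 0.0004 + 0.0121 + 0.0004 + 0.0625 + 0.0729 + 0.0064 + 0.0529 = 0.2080
O = 0.1493 / √(0.3122 × 0.2080) = 0.1493 / 0.25483 = 0.5859
O = 0.5859 < 0.8 → No.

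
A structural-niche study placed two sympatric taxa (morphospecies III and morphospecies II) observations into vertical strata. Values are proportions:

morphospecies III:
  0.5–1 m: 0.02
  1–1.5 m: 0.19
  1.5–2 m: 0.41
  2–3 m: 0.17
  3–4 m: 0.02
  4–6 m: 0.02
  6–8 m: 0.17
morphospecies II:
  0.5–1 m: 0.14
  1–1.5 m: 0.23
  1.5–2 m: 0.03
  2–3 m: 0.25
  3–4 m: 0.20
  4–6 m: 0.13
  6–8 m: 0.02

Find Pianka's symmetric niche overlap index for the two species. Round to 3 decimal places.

0.494

Σ p₁ᵢp₂ᵢ = 0.0028 + 0.0437 + 0.0123 + 0.0425 + 0.0040 + 0.0026 + 0.0034 = 0.1113
Σp_1ᵢ² = 0.02² + 0.19² + 0.41² + 0.17² + 0.02² + 0.02² + 0.17² = 0.0004 + 0.0361 + 0.1681 + 0.0289 + 0.0004 + 0.0004 + 0.0289 = 0.2632
Σp_2ᵢ² = 0.14² + 0.23² + 0.03² + 0.25² + 0.20² + 0.13² + 0.02² = 0.0196 + 0.0529 + 0.0009 + 0.0625 + 0.0400 + 0.0169 + 0.0004 = 0.1932
O = 0.1113 / √(0.2632 × 0.1932) = 0.1113 / 0.225500 = 0.49357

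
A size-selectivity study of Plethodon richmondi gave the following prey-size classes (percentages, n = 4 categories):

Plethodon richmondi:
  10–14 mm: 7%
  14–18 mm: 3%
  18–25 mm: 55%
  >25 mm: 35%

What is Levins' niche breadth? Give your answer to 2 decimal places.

2.32

Convert percentages to proportions (divide by 100).
Σpᵢ² = 0.07² + 0.03² + 0.55² + 0.35² = 0.0049 + 0.0009 + 0.3025 + 0.1225 = 0.4308
B = 1 / 0.4308 = 2.3213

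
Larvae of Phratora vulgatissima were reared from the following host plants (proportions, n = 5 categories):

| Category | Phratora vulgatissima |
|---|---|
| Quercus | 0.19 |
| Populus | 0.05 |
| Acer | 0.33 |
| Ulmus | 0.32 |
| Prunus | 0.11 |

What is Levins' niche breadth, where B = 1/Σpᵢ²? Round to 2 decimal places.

3.82

Σpᵢ² = 0.19² + 0.05² + 0.33² + 0.32² + 0.11² = 0.0361 + 0.0025 + 0.1089 + 0.1024 + 0.0121 = 0.2620
B = 1 / 0.2620 = 3.8168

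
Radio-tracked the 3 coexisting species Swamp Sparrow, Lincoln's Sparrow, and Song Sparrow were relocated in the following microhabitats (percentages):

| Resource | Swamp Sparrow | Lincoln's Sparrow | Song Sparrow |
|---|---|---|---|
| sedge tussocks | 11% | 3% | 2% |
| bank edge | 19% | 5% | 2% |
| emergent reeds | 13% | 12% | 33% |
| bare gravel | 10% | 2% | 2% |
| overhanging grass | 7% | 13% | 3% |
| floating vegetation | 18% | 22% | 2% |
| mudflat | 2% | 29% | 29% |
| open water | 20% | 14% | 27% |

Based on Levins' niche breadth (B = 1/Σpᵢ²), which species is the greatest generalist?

Swamp Sparrow

Convert percentages to proportions (divide by 100).
Σp_Swamᵢ² = 0.11² + 0.19² + 0.13² + 0.10² + 0.07² + 0.18² + 0.02² + 0.20² = 0.0121 + 0.0361 + 0.0169 + 0.0100 + 0.0049 + 0.0324 + 0.0004 + 0.0400 = 0.1528
B_Swam = 1 / 0.1528 = 6.5445
Σp_Lincᵢ² = 0.03² + 0.05² + 0.12² + 0.02² + 0.13² + 0.22² + 0.29² + 0.14² = 0.0009 + 0.0025 + 0.0144 + 0.0004 + 0.0169 + 0.0484 + 0.0841 + 0.0196 = 0.1872
B_Linc = 1 / 0.1872 = 5.3419
Σp_Songᵢ² = 0.02² + 0.02² + 0.33² + 0.02² + 0.03² + 0.02² + 0.29² + 0.27² = 0.0004 + 0.0004 + 0.1089 + 0.0004 + 0.0009 + 0.0004 + 0.0841 + 0.0729 = 0.2684
B_Song = 1 / 0.2684 = 3.7258
Highest B → broadest niche (most generalist): Swamp Sparrow (B = 6.54).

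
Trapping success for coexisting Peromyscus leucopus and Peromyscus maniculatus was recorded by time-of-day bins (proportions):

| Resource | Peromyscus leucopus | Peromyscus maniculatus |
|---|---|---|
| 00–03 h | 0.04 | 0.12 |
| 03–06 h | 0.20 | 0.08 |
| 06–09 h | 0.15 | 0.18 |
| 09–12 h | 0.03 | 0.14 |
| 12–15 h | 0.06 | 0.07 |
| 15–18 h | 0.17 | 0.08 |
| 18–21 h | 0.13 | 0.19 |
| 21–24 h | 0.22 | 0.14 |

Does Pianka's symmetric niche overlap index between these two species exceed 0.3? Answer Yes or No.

Yes

Σ p₁ᵢp₂ᵢ = 0.0048 + 0.0160 + 0.0270 + 0.0042 + 0.0042 + 0.0136 + 0.0247 + 0.0308 = 0.1253
Σp_1ᵢ² = 0.04² + 0.20² + 0.15² + 0.03² + 0.06² + 0.17² + 0.13² + 0.22² = 0.0016 + 0.0400 + 0.0225 + 0.0009 + 0.0036 + 0.0289 + 0.0169 + 0.0484 = 0.1628
Σp_2ᵢ² = 0.12² + 0.08² + 0.18² + 0.14² + 0.07² + 0.08² + 0.19² + 0.14² = 0.0144 + 0.0064 + 0.0324 + 0.0196 + 0.0049 + 0.0064 + 0.0361 + 0.0196 = 0.1398
O = 0.1253 / √(0.1628 × 0.1398) = 0.1253 / 0.15086 = 0.8306
O = 0.8306 > 0.3 → Yes.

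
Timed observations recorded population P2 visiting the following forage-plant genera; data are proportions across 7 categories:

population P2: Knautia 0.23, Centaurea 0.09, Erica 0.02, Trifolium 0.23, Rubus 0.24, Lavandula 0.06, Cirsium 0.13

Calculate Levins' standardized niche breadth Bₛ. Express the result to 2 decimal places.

0.70

Σpᵢ² = 0.23² + 0.09² + 0.02² + 0.23² + 0.24² + 0.06² + 0.13² = 0.0529 + 0.0081 + 0.0004 + 0.0529 + 0.0576 + 0.0036 + 0.0169 = 0.1924
B = 1 / 0.1924 = 5.1975
Bₛ = (B − 1)/(n − 1) = (5.1975 − 1)/(7 − 1) = 4.1975/6 = 0.6996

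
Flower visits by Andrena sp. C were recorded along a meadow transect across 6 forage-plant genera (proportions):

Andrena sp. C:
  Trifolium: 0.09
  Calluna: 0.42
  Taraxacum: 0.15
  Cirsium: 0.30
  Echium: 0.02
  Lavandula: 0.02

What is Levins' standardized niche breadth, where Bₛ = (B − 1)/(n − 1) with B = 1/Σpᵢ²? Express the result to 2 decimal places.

0.47

Σpᵢ² = 0.09² + 0.42² + 0.15² + 0.30² + 0.02² + 0.02² = 0.0081 + 0.1764 + 0.0225 + 0.0900 + 0.0004 + 0.0004 = 0.2978
B = 1 / 0.2978 = 3.3580
Bₛ = (B − 1)/(n − 1) = (3.3580 − 1)/(6 − 1) = 2.3580/5 = 0.4716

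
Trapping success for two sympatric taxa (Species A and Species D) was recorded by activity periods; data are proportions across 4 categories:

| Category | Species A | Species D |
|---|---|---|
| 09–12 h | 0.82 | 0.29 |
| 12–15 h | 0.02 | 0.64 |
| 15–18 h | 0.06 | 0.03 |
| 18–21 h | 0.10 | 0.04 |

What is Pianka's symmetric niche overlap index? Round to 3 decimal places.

0.439

Σ p₁ᵢp₂ᵢ = 0.2378 + 0.0128 + 0.0018 + 0.0040 = 0.2564
Σp_1ᵢ² = 0.82² + 0.02² + 0.06² + 0.10² = 0.6724 + 0.0004 + 0.0036 + 0.0100 = 0.6864
Σp_2ᵢ² = 0.29² + 0.64² + 0.03² + 0.04² = 0.0841 + 0.4096 + 0.0009 + 0.0016 = 0.4962
O = 0.2564 / √(0.6864 × 0.4962) = 0.2564 / 0.583602 = 0.43934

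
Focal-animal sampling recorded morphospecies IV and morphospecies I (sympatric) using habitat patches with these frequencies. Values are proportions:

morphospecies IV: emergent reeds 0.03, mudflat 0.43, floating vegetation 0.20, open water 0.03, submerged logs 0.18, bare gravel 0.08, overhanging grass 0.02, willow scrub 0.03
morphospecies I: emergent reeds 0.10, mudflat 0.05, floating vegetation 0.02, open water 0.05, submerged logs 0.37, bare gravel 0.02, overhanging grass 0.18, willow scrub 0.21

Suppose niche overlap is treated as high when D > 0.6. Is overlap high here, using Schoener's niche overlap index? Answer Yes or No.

No

Σ|p₁ᵢ − p₂ᵢ| = 0.07 + 0.38 + 0.18 + 0.02 + 0.19 + 0.06 + 0.16 + 0.18 = 1.24
D = 1 − ½ × 1.24 = 1 − 0.620 = 0.3800
D = 0.3800 < 0.6 → No.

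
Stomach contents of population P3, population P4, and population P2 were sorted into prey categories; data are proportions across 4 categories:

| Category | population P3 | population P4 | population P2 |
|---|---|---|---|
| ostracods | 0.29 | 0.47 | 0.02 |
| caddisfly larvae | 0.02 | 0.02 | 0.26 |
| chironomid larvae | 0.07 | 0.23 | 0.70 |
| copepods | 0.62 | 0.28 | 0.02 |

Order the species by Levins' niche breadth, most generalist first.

Σp_P3ᵢ² = 0.29² + 0.02² + 0.07² + 0.62² = 0.0841 + 0.0004 + 0.0049 + 0.3844 = 0.4738
B_P3 = 1 / 0.4738 = 2.1106
Σp_P4ᵢ² = 0.47² + 0.02² + 0.23² + 0.28² = 0.2209 + 0.0004 + 0.0529 + 0.0784 = 0.3526
B_P4 = 1 / 0.3526 = 2.8361
Σp_P2ᵢ² = 0.02² + 0.26² + 0.70² + 0.02² = 0.0004 + 0.0676 + 0.4900 + 0.0004 = 0.5584
B_P2 = 1 / 0.5584 = 1.7908
Ranking by B (broadest → narrowest): population P4 (2.84) > population P3 (2.11) > population P2 (1.79)

population P4 > population P3 > population P2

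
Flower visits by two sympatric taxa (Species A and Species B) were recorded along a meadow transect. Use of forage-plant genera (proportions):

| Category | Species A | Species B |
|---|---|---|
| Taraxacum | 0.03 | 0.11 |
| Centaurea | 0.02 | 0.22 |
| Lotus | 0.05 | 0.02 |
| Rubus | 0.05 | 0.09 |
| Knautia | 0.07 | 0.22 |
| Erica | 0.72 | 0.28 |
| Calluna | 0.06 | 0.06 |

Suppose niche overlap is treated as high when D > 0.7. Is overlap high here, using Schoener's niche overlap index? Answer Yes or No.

No

Σ|p₁ᵢ − p₂ᵢ| = 0.08 + 0.20 + 0.03 + 0.04 + 0.15 + 0.44 + 0.00 = 0.94
D = 1 − ½ × 0.94 = 1 − 0.470 = 0.5300
D = 0.5300 < 0.7 → No.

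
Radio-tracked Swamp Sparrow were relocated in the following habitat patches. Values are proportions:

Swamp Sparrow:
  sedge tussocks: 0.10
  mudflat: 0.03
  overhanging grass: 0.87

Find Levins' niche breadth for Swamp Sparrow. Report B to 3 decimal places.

1.302

Σpᵢ² = 0.10² + 0.03² + 0.87² = 0.0100 + 0.0009 + 0.7569 = 0.7678
B = 1 / 0.7678 = 1.30242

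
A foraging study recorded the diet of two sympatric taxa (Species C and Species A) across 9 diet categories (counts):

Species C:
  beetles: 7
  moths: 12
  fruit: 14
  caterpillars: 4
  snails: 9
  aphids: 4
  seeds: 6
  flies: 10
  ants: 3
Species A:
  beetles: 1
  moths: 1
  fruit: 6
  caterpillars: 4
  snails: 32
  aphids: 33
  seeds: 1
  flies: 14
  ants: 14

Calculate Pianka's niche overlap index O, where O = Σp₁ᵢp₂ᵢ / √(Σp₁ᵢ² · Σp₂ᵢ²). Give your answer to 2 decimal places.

Proportions for Species C (n=69): 7/69=0.1014, 12/69=0.1739, 14/69=0.2029, 4/69=0.0580, 9/69=0.1304, 4/69=0.0580, 6/69=0.0870, 10/69=0.1449, 3/69=0.0435
Proportions for Species A (n=106): 1/106=0.0094, 1/106=0.0094, 6/106=0.0566, 4/106=0.0377, 32/106=0.3019, 33/106=0.3113, 1/106=0.0094, 14/106=0.1321, 14/106=0.1321
Σ p₁ᵢp₂ᵢ = 0.000953 + 0.001635 + 0.011484 + 0.002187 + 0.039368 + 0.018055 + 0.000818 + 0.019141 + 0.005746 = 0.099387
Σp_1ᵢ² = 0.1014² + 0.1739² + 0.2029² + 0.0580² + 0.1304² + 0.0580² + 0.0870² + 0.1449² + 0.0435² = 0.010282 + 0.030241 + 0.041168 + 0.003364 + 0.017004 + 0.003364 + 0.007569 + 0.020996 + 0.001892 = 0.135880
Σp_2ᵢ² = 0.0094² + 0.0094² + 0.0566² + 0.0377² + 0.3019² + 0.3113² + 0.0094² + 0.1321² + 0.1321² = 0.000088 + 0.000088 + 0.003204 + 0.001421 + 0.091144 + 0.096908 + 0.000088 + 0.017450 + 0.017450 = 0.227841
O = 0.099387 / √(0.135880 × 0.227841) = 0.099387 / 0.1759518 = 0.5649

0.56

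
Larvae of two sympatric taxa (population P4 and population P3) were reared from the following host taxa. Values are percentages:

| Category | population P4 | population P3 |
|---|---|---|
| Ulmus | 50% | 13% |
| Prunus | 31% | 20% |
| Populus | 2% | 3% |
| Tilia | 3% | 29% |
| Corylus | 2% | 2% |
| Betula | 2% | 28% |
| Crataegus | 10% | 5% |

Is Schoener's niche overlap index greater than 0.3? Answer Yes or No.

Convert percentages to proportions (divide by 100).
Σ|p₁ᵢ − p₂ᵢ| = 0.37 + 0.11 + 0.01 + 0.26 + 0.00 + 0.26 + 0.05 = 1.06
D = 1 − ½ × 1.06 = 1 − 0.530 = 0.4700
D = 0.4700 > 0.3 → Yes.

Yes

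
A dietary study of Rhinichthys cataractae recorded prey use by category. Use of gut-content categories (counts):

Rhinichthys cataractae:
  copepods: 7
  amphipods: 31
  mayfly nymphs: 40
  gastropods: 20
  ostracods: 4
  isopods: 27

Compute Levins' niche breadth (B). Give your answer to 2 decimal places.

4.43

Proportions for Rhinichthys cataractae (n=129): 7/129=0.0543, 31/129=0.2403, 40/129=0.3101, 20/129=0.1550, 4/129=0.0310, 27/129=0.2093
Σpᵢ² = 0.0543² + 0.2403² + 0.3101² + 0.1550² + 0.0310² + 0.2093² = 0.002948 + 0.057744 + 0.096162 + 0.024025 + 0.000961 + 0.043806 = 0.225646
B = 1 / 0.225646 = 4.4317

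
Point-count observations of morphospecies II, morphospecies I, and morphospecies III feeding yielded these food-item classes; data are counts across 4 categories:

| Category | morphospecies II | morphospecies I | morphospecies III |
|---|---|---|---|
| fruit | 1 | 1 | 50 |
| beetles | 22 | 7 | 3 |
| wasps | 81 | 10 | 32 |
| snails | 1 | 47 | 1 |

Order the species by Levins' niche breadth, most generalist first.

Proportions for morphospecies II (n=105): 1/105=0.0095, 22/105=0.2095, 81/105=0.7714, 1/105=0.0095
Proportions for morphospecies I (n=65): 1/65=0.0154, 7/65=0.1077, 10/65=0.1538, 47/65=0.7231
Proportions for morphospecies III (n=86): 50/86=0.5814, 3/86=0.0349, 32/86=0.3721, 1/86=0.0116
Σp_IIᵢ² = 0.0095² + 0.2095² + 0.7714² + 0.0095² = 0.000090 + 0.043890 + 0.595058 + 0.000090 = 0.639128
B_II = 1 / 0.639128 = 1.5646
Σp_Iᵢ² = 0.0154² + 0.1077² + 0.1538² + 0.7231² = 0.000237 + 0.011599 + 0.023654 + 0.522874 = 0.558364
B_I = 1 / 0.558364 = 1.7909
Σp_IIIᵢ² = 0.5814² + 0.0349² + 0.3721² + 0.0116² = 0.338026 + 0.001218 + 0.138458 + 0.000135 = 0.477837
B_III = 1 / 0.477837 = 2.0928
Ranking by B (broadest → narrowest): morphospecies III (2.09) > morphospecies I (1.79) > morphospecies II (1.56)

morphospecies III > morphospecies I > morphospecies II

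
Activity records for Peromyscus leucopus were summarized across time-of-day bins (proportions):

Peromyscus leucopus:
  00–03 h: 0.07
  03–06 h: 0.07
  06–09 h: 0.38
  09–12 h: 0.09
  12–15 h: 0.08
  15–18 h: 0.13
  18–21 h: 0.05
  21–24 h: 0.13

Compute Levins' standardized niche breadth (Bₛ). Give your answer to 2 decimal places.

Σpᵢ² = 0.07² + 0.07² + 0.38² + 0.09² + 0.08² + 0.13² + 0.05² + 0.13² = 0.0049 + 0.0049 + 0.1444 + 0.0081 + 0.0064 + 0.0169 + 0.0025 + 0.0169 = 0.2050
B = 1 / 0.2050 = 4.8780
Bₛ = (B − 1)/(n − 1) = (4.8780 − 1)/(8 − 1) = 3.8780/7 = 0.5540

0.55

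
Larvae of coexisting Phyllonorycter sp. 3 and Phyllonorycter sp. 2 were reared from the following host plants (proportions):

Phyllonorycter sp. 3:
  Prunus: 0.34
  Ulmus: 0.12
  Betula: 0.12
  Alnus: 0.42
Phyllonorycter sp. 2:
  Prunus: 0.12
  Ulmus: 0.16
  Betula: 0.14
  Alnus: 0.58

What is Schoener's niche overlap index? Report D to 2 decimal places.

Σ|p₁ᵢ − p₂ᵢ| = 0.22 + 0.04 + 0.02 + 0.16 = 0.44
D = 1 − ½ × 0.44 = 1 − 0.220 = 0.7800

0.78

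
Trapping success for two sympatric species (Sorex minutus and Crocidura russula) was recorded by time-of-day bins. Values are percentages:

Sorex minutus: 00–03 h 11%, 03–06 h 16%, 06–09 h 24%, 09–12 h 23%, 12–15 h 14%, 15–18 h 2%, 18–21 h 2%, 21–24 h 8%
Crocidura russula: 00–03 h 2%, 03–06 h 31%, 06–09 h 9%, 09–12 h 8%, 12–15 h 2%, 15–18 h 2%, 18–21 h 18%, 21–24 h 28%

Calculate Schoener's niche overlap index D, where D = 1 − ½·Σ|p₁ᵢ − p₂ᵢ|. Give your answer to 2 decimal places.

0.49

Convert percentages to proportions (divide by 100).
Σ|p₁ᵢ − p₂ᵢ| = 0.09 + 0.15 + 0.15 + 0.15 + 0.12 + 0.00 + 0.16 + 0.20 = 1.02
D = 1 − ½ × 1.02 = 1 − 0.510 = 0.4900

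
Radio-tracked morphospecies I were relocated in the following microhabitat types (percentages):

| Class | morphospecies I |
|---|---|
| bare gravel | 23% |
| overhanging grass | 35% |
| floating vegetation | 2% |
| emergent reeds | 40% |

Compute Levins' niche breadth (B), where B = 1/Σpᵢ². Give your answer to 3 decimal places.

Convert percentages to proportions (divide by 100).
Σpᵢ² = 0.23² + 0.35² + 0.02² + 0.40² = 0.0529 + 0.1225 + 0.0004 + 0.1600 = 0.3358
B = 1 / 0.3358 = 2.97796

2.978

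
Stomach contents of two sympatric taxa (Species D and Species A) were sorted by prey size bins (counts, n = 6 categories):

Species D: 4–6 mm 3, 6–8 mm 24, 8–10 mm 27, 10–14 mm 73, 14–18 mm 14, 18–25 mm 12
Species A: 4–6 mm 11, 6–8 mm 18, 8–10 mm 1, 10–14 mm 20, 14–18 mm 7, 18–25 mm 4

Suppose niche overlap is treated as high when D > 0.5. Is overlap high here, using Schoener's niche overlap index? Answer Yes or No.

Proportions for Species D (n=153): 3/153=0.0196, 24/153=0.1569, 27/153=0.1765, 73/153=0.4771, 14/153=0.0915, 12/153=0.0784
Proportions for Species A (n=61): 11/61=0.1803, 18/61=0.2951, 1/61=0.0164, 20/61=0.3279, 7/61=0.1148, 4/61=0.0656
Σ|p₁ᵢ − p₂ᵢ| = 0.1607 + 0.1382 + 0.1601 + 0.1492 + 0.0233 + 0.0128 = 0.6443
D = 1 − ½ × 0.6443 = 1 − 0.32215 = 0.67785
D = 0.67785 > 0.5 → Yes.

Yes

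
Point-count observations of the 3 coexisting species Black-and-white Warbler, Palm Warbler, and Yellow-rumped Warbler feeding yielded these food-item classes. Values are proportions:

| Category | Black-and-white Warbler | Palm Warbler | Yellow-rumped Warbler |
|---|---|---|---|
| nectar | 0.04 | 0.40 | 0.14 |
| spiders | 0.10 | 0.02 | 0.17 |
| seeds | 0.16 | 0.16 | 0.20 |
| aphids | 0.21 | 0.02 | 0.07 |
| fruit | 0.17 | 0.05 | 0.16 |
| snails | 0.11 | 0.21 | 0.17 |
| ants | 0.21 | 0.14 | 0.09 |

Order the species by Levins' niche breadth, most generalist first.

Yellow-rumped Warbler > Black-and-white Warbler > Palm Warbler

Σp_Blacᵢ² = 0.04² + 0.10² + 0.16² + 0.21² + 0.17² + 0.11² + 0.21² = 0.0016 + 0.0100 + 0.0256 + 0.0441 + 0.0289 + 0.0121 + 0.0441 = 0.1664
B_Blac = 1 / 0.1664 = 6.0096
Σp_Palmᵢ² = 0.40² + 0.02² + 0.16² + 0.02² + 0.05² + 0.21² + 0.14² = 0.1600 + 0.0004 + 0.0256 + 0.0004 + 0.0025 + 0.0441 + 0.0196 = 0.2526
B_Palm = 1 / 0.2526 = 3.9588
Σp_Yellᵢ² = 0.14² + 0.17² + 0.20² + 0.07² + 0.16² + 0.17² + 0.09² = 0.0196 + 0.0289 + 0.0400 + 0.0049 + 0.0256 + 0.0289 + 0.0081 = 0.1560
B_Yell = 1 / 0.1560 = 6.4103
Ranking by B (broadest → narrowest): Yellow-rumped Warbler (6.41) > Black-and-white Warbler (6.01) > Palm Warbler (3.96)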